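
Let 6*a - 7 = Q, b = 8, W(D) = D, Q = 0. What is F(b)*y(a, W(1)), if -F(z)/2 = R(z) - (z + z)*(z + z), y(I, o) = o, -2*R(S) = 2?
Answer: 514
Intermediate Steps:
R(S) = -1 (R(S) = -½*2 = -1)
a = 7/6 (a = 7/6 + (⅙)*0 = 7/6 + 0 = 7/6 ≈ 1.1667)
F(z) = 2 + 8*z² (F(z) = -2*(-1 - (z + z)*(z + z)) = -2*(-1 - 2*z*2*z) = -2*(-1 - 4*z²) = 2 + 8*z²)
F(b)*y(a, W(1)) = (2 + 8*8²)*1 = (2 + 8*64)*1 = (2 + 512)*1 = 514*1 = 514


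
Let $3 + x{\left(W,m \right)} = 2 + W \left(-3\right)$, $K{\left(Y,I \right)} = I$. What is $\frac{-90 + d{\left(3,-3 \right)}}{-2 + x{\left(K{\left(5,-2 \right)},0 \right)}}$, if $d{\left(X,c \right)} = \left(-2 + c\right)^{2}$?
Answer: $- \frac{65}{3} \approx -21.667$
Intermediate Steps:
$x{\left(W,m \right)} = -1 - 3 W$ ($x{\left(W,m \right)} = -3 + \left(2 + W \left(-3\right)\right) = -3 - \left(-2 + 3 W\right) = -1 - 3 W$)
$\frac{-90 + d{\left(3,-3 \right)}}{-2 + x{\left(K{\left(5,-2 \right)},0 \right)}} = \frac{-90 + \left(-2 - 3\right)^{2}}{-2 - -5} = \frac{-90 + \left(-5\right)^{2}}{-2 + \left(-1 + 6\right)} = \frac{-90 + 25}{-2 + 5} = \frac{1}{3} \left(-65\right) = - \frac{65}{3}$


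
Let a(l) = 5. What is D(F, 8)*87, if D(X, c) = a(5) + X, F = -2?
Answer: 261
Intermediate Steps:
D(X, c) = 5 + X
D(F, 8)*87 = (5 - 2)*87 = 3*87 = 261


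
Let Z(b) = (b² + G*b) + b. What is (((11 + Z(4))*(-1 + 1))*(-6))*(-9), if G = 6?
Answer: 0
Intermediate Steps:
Z(b) = b² + 7*b (Z(b) = (b² + 6*b) + b = b² + 7*b)
(((11 + Z(4))*(-1 + 1))*(-6))*(-9) = (((11 + 4*(7 + 4))*(-1 + 1))*(-6))*(-9) = (((11 + 4*11)*0)*(-6))*(-9) = (((11 + 44)*0)*(-6))*(-9) = ((55*0)*(-6))*(-9) = (0*(-6))*(-9) = 0*(-9) = 0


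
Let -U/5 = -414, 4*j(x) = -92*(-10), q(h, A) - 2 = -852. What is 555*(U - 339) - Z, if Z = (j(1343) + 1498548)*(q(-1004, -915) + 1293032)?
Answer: -1936692992891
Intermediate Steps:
q(h, A) = -850 (q(h, A) = 2 - 852 = -850)
j(x) = 230 (j(x) = (-92*(-10))/4 = (1/4)*920 = 230)
U = 2070 (U = -5*(-414) = 2070)
Z = 1936693953596 (Z = (230 + 1498548)*(-850 + 1293032) = 1498778*1292182 = 1936693953596)
555*(U - 339) - Z = 555*(2070 - 339) - 1*1936693953596 = 555*1731 - 1936693953596 = 960705 - 1936693953596 = -1936692992891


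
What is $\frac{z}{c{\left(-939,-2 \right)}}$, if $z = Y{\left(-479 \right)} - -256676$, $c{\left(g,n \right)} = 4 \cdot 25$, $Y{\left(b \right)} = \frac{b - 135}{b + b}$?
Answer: $\frac{122948111}{47900} \approx 2566.8$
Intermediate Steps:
$Y{\left(b \right)} = \frac{-135 + b}{2 b}$ ($Y{\left(b \right)} = \frac{b - 135}{2 b} = \left(-135 + b\right) \frac{1}{2 b} = \frac{-135 + b}{2 b}$)
$c{\left(g,n \right)} = 100$
$z = \frac{122948111}{479}$ ($z = \frac{-135 - 479}{2 \left(-479\right)} - -256676 = \frac{1}{2} \left(- \frac{1}{479}\right) \left(-614\right) + 256676 = \frac{307}{479} + 256676 = \frac{122948111}{479} \approx 2.5668 \cdot 10^{5}$)
$\frac{z}{c{\left(-939,-2 \right)}} = \frac{122948111}{479 \cdot 100} = \frac{122948111}{479} \cdot \frac{1}{100} = \frac{122948111}{47900}$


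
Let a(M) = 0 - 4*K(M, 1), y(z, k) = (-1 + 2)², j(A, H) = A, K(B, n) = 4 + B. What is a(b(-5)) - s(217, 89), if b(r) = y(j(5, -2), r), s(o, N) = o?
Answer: -237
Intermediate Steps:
y(z, k) = 1 (y(z, k) = 1² = 1)
b(r) = 1
a(M) = -16 - 4*M (a(M) = 0 - 4*(4 + M) = 0 + (-16 - 4*M) = -16 - 4*M)
a(b(-5)) - s(217, 89) = (-16 - 4*1) - 1*217 = (-16 - 4) - 217 = -20 - 217 = -237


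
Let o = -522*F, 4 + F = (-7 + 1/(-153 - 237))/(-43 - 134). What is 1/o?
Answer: 3835/7928281 ≈ 0.00048371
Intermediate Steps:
F = -273389/69030 (F = -4 + (-7 + 1/(-153 - 237))/(-43 - 134) = -4 + (-7 + 1/(-390))/(-177) = -4 + (-7 - 1/390)*(-1/177) = -4 - 2731/390*(-1/177) = -4 + 2731/69030 = -273389/69030 ≈ -3.9604)
o = 7928281/3835 (o = -522*(-273389/69030) = 7928281/3835 ≈ 2067.3)
1/o = 1/(7928281/3835) = 3835/7928281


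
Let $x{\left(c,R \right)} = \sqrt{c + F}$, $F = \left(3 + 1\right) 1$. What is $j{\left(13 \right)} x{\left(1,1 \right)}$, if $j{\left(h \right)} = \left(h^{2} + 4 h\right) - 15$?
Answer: $206 \sqrt{5} \approx 460.63$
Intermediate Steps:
$F = 4$ ($F = 4 \cdot 1 = 4$)
$j{\left(h \right)} = -15 + h^{2} + 4 h$
$x{\left(c,R \right)} = \sqrt{4 + c}$ ($x{\left(c,R \right)} = \sqrt{c + 4} = \sqrt{4 + c}$)
$j{\left(13 \right)} x{\left(1,1 \right)} = \left(-15 + 13^{2} + 4 \cdot 13\right) \sqrt{4 + 1} = \left(-15 + 169 + 52\right) \sqrt{5} = 206 \sqrt{5}$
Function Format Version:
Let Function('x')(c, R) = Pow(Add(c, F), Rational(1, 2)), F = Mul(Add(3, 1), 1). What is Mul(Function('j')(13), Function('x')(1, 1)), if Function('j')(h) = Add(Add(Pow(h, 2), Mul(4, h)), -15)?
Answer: Mul(206, Pow(5, Rational(1, 2))) ≈ 460.63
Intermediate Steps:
F = 4 (F = Mul(4, 1) = 4)
Function('j')(h) = Add(-15, Pow(h, 2), Mul(4, h))
Function('x')(c, R) = Pow(Add(4, c), Rational(1, 2)) (Function('x')(c, R) = Pow(Add(c, 4), Rational(1, 2)) = Pow(Add(4, c), Rational(1, 2)))
Mul(Function('j')(13), Function('x')(1, 1)) = Mul(Add(-15, Pow(13, 2), Mul(4, 13)), Pow(Add(4, 1), Rational(1, 2))) = Mul(Add(-15, 169, 52), Pow(5, Rational(1, 2))) = Mul(206, Pow(5, Rational(1, 2)))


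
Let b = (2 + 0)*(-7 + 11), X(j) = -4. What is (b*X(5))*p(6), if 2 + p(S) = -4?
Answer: 192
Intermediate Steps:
p(S) = -6 (p(S) = -2 - 4 = -6)
b = 8 (b = 2*4 = 8)
(b*X(5))*p(6) = (8*(-4))*(-6) = -32*(-6) = 192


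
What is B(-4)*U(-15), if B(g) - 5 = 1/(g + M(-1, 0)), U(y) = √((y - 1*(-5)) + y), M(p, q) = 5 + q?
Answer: 30*I ≈ 30.0*I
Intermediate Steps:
U(y) = √(5 + 2*y) (U(y) = √((y + 5) + y) = √((5 + y) + y) = √(5 + 2*y))
B(g) = 5 + 1/(5 + g) (B(g) = 5 + 1/(g + (5 + 0)) = 5 + 1/(g + 5) = 5 + 1/(5 + g))
B(-4)*U(-15) = ((26 + 5*(-4))/(5 - 4))*√(5 + 2*(-15)) = ((26 - 20)/1)*√(5 - 30) = (1*6)*√(-25) = 6*(5*I) = 30*I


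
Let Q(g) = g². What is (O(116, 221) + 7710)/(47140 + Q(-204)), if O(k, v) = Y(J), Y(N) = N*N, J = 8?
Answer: 3887/44378 ≈ 0.087588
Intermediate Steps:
Y(N) = N²
O(k, v) = 64 (O(k, v) = 8² = 64)
(O(116, 221) + 7710)/(47140 + Q(-204)) = (64 + 7710)/(47140 + (-204)²) = 7774/(47140 + 41616) = 7774/88756 = 7774*(1/88756) = 3887/44378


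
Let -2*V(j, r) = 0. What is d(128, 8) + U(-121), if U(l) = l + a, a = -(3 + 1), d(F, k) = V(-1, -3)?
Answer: -125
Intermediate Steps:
V(j, r) = 0 (V(j, r) = -1/2*0 = 0)
d(F, k) = 0
a = -4 (a = -1*4 = -4)
U(l) = -4 + l (U(l) = l - 4 = -4 + l)
d(128, 8) + U(-121) = 0 + (-4 - 121) = 0 - 125 = -125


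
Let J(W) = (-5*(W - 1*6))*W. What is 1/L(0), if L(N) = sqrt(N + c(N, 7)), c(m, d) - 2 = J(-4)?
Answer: -I*sqrt(22)/66 ≈ -0.071067*I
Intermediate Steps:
J(W) = W*(30 - 5*W) (J(W) = (-5*(W - 6))*W = (-5*(-6 + W))*W = (30 - 5*W)*W = W*(30 - 5*W))
c(m, d) = -198 (c(m, d) = 2 + 5*(-4)*(6 - 1*(-4)) = 2 + 5*(-4)*(6 + 4) = 2 + 5*(-4)*10 = 2 - 200 = -198)
L(N) = sqrt(-198 + N) (L(N) = sqrt(N - 198) = sqrt(-198 + N))
1/L(0) = 1/(sqrt(-198 + 0)) = 1/(sqrt(-198)) = 1/(3*I*sqrt(22)) = -I*sqrt(22)/66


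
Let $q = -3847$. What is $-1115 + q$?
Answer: $-4962$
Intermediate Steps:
$-1115 + q = -1115 - 3847 = -4962$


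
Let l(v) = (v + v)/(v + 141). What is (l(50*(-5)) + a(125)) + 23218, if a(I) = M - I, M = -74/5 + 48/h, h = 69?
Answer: 289351457/12535 ≈ 23083.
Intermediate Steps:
M = -1622/115 (M = -74/5 + 48/69 = -74*⅕ + 48*(1/69) = -74/5 + 16/23 = -1622/115 ≈ -14.104)
l(v) = 2*v/(141 + v) (l(v) = (2*v)/(141 + v) = 2*v/(141 + v))
a(I) = -1622/115 - I
(l(50*(-5)) + a(125)) + 23218 = (2*(50*(-5))/(141 + 50*(-5)) + (-1622/115 - 1*125)) + 23218 = (2*(-250)/(141 - 250) + (-1622/115 - 125)) + 23218 = (2*(-250)/(-109) - 15997/115) + 23218 = (2*(-250)*(-1/109) - 15997/115) + 23218 = (500/109 - 15997/115) + 23218 = -1686173/12535 + 23218 = 289351457/12535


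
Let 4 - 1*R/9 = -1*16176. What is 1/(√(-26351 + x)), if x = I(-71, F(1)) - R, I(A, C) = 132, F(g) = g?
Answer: -I*√171839/171839 ≈ -0.0024123*I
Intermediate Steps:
R = 145620 (R = 36 - (-9)*16176 = 36 - 9*(-16176) = 36 + 145584 = 145620)
x = -145488 (x = 132 - 1*145620 = 132 - 145620 = -145488)
1/(√(-26351 + x)) = 1/(√(-26351 - 145488)) = 1/(√(-171839)) = 1/(I*√171839) = -I*√171839/171839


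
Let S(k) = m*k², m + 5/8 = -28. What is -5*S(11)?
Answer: 138545/8 ≈ 17318.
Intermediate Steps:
m = -229/8 (m = -5/8 - 28 = -229/8 ≈ -28.625)
S(k) = -229*k²/8
-5*S(11) = -(-1145)*11²/8 = -(-1145)*121/8 = -5*(-27709/8) = 138545/8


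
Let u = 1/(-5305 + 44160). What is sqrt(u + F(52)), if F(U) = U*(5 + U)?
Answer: sqrt(4474783516955)/38855 ≈ 54.443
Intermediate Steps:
u = 1/38855 ≈ 2.5737e-5
sqrt(u + F(52)) = sqrt(1/38855 + 52*(5 + 52)) = sqrt(1/38855 + 52*57) = sqrt(1/38855 + 2964) = sqrt(115166221/38855) = sqrt(4474783516955)/38855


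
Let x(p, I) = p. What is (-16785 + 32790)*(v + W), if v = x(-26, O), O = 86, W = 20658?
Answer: 330215160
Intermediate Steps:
v = -26
(-16785 + 32790)*(v + W) = (-16785 + 32790)*(-26 + 20658) = 16005*20632 = 330215160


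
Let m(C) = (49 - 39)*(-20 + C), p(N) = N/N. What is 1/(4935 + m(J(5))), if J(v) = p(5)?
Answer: 1/4745 ≈ 0.00021075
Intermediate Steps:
p(N) = 1
J(v) = 1
m(C) = -200 + 10*C (m(C) = 10*(-20 + C) = -200 + 10*C)
1/(4935 + m(J(5))) = 1/(4935 + (-200 + 10*1)) = 1/(4935 + (-200 + 10)) = 1/(4935 - 190) = 1/4745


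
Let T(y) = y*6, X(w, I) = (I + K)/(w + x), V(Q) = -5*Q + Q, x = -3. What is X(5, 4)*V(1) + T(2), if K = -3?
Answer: 10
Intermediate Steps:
V(Q) = -4*Q
X(w, I) = (-3 + I)/(-3 + w) (X(w, I) = (I - 3)/(w - 3) = (-3 + I)/(-3 + w))
T(y) = 6*y
X(5, 4)*V(1) + T(2) = ((-3 + 4)/(-3 + 5))*(-4*1) + 6*2 = (1/2)*(-4) + 12 = ((½)*1)*(-4) + 12 = (½)*(-4) + 12 = -2 + 12 = 10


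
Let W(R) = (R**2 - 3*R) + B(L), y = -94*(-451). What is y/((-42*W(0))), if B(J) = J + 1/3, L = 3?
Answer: -21197/70 ≈ -302.81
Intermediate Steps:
y = 42394
B(J) = 1/3 + J (B(J) = J + 1/3 = 1/3 + J)
W(R) = 10/3 + R**2 - 3*R (W(R) = (R**2 - 3*R) + (1/3 + 3) = (R**2 - 3*R) + 10/3 = 10/3 + R**2 - 3*R)
y/((-42*W(0))) = 42394/((-42*(10/3 + 0**2 - 3*0))) = 42394/((-42*(10/3 + 0 + 0))) = 42394/((-42*10/3)) = 42394/(-140) = 42394*(-1/140) = -21197/70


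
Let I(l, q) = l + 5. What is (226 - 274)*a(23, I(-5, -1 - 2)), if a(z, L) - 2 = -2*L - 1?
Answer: -48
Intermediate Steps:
I(l, q) = 5 + l
a(z, L) = 1 - 2*L (a(z, L) = 2 + (-2*L - 1) = 2 + (-1 - 2*L) = 1 - 2*L)
(226 - 274)*a(23, I(-5, -1 - 2)) = (226 - 274)*(1 - 2*(5 - 5)) = -48*(1 - 2*0) = -48*(1 + 0) = -48*1 = -48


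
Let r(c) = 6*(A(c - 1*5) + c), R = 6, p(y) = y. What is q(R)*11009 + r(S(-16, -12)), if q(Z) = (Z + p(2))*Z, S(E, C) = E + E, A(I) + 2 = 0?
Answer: 528228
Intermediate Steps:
A(I) = -2 (A(I) = -2 + 0 = -2)
S(E, C) = 2*E
q(Z) = Z*(2 + Z) (q(Z) = (Z + 2)*Z = (2 + Z)*Z = Z*(2 + Z))
r(c) = -12 + 6*c (r(c) = 6*(-2 + c) = -12 + 6*c)
q(R)*11009 + r(S(-16, -12)) = (6*(2 + 6))*11009 + (-12 + 6*(2*(-16))) = (6*8)*11009 + (-12 + 6*(-32)) = 48*11009 + (-12 - 192) = 528432 - 204 = 528228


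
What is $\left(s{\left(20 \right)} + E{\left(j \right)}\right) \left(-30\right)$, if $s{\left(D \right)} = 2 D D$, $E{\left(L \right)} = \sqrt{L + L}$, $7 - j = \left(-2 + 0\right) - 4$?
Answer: $-24000 - 30 \sqrt{26} \approx -24153.0$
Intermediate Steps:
$j = 13$ ($j = 7 - \left(\left(-2 + 0\right) - 4\right) = 7 - \left(-2 - 4\right) = 7 - -6 = 7 + 6 = 13$)
$E{\left(L \right)} = \sqrt{2} \sqrt{L}$ ($E{\left(L \right)} = \sqrt{2 L} = \sqrt{2} \sqrt{L}$)
$s{\left(D \right)} = 2 D^{2}$
$\left(s{\left(20 \right)} + E{\left(j \right)}\right) \left(-30\right) = \left(2 \cdot 20^{2} + \sqrt{2} \sqrt{13}\right) \left(-30\right) = \left(2 \cdot 400 + \sqrt{26}\right) \left(-30\right) = \left(800 + \sqrt{26}\right) \left(-30\right) = -24000 - 30 \sqrt{26}$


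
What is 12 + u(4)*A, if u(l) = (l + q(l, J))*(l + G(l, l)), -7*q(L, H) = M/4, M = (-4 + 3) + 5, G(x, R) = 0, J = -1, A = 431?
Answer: 46632/7 ≈ 6661.7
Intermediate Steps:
M = 4 (M = -1 + 5 = 4)
q(L, H) = -⅐ (q(L, H) = -4/(7*4) = -⅐*1 = -⅐)
u(l) = l*(-⅐ + l) (u(l) = (l - ⅐)*(l + 0) = (-⅐ + l)*l = l*(-⅐ + l))
12 + u(4)*A = 12 + (4*(-⅐ + 4))*431 = 12 + (4*(27/7))*431 = 12 + (108/7)*431 = 12 + 46548/7 = 46632/7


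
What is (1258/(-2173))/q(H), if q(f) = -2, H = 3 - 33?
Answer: 629/2173 ≈ 0.28946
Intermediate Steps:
H = -30
(1258/(-2173))/q(H) = (1258/(-2173))/(-2) = (1258*(-1/2173))*(-1/2) = -1258/2173*(-1/2) = 629/2173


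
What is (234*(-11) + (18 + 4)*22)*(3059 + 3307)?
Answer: -13304940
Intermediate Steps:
(234*(-11) + (18 + 4)*22)*(3059 + 3307) = (-2574 + 22*22)*6366 = (-2574 + 484)*6366 = -2090*6366 = -13304940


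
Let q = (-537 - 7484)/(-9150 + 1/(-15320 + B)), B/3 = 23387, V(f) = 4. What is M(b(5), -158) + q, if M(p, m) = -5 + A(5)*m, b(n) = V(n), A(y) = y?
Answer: -398487263794/501795149 ≈ -794.12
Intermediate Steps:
B = 70161 (B = 3*23387 = 70161)
b(n) = 4
M(p, m) = -5 + 5*m
q = 439879661/501795149 (q = (-537 - 7484)/(-9150 + 1/(-15320 + 70161)) = -8021/(-9150 + 1/54841) = -8021/(-501795149/54841) = -8021*(-54841/501795149) = 439879661/501795149 ≈ 0.87661)
M(b(5), -158) + q = (-5 + 5*(-158)) + 439879661/501795149 = (-5 - 790) + 439879661/501795149 = -795 + 439879661/501795149 = -398487263794/501795149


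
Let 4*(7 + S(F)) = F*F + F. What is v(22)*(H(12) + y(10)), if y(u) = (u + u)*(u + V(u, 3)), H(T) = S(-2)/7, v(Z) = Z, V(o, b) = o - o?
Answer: 30657/7 ≈ 4379.6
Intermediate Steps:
V(o, b) = 0
S(F) = -7 + F/4 + F²/4 (S(F) = -7 + (F*F + F)/4 = -7 + (F² + F)/4 = -7 + (F + F²)/4 = -7 + (F/4 + F²/4) = -7 + F/4 + F²/4)
H(T) = -13/14 (H(T) = (-7 + (¼)*(-2) + (¼)*(-2)²)/7 = (-7 - ½ + (¼)*4)*(⅐) = (-7 - ½ + 1)*(⅐) = -13/2*⅐ = -13/14)
y(u) = 2*u² (y(u) = (u + u)*(u + 0) = (2*u)*u = 2*u²)
v(22)*(H(12) + y(10)) = 22*(-13/14 + 2*10²) = 22*(-13/14 + 2*100) = 22*(-13/14 + 200) = 22*(2787/14) = 30657/7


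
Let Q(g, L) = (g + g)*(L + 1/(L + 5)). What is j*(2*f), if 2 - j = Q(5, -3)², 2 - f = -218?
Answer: -274120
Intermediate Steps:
f = 220 (f = 2 - 1*(-218) = 2 + 218 = 220)
Q(g, L) = 2*g*(L + 1/(5 + L)) (Q(g, L) = (2*g)*(L + 1/(5 + L)) = 2*g*(L + 1/(5 + L)))
j = -623 (j = 2 - (2*5*(1 + (-3)² + 5*(-3))/(5 - 3))² = 2 - (2*5*(1 + 9 - 15)/2)² = 2 - (2*5*(½)*(-5))² = 2 - 1*(-25)² = 2 - 1*625 = 2 - 625 = -623)
j*(2*f) = -1246*220 = -623*440 = -274120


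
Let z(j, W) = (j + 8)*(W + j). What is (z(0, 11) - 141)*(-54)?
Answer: 2862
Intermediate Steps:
z(j, W) = (8 + j)*(W + j)
(z(0, 11) - 141)*(-54) = ((0² + 8*11 + 8*0 + 11*0) - 141)*(-54) = ((0 + 88 + 0 + 0) - 141)*(-54) = (88 - 141)*(-54) = -53*(-54) = 2862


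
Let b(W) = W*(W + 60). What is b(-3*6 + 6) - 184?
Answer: -760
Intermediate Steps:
b(W) = W*(60 + W)
b(-3*6 + 6) - 184 = (-3*6 + 6)*(60 + (-3*6 + 6)) - 184 = (-18 + 6)*(60 + (-18 + 6)) - 184 = -12*(60 - 12) - 184 = -12*48 - 184 = -576 - 184 = -760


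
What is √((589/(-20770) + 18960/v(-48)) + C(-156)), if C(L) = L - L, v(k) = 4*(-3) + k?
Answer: I*√141865130/670 ≈ 17.777*I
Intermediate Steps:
v(k) = -12 + k
C(L) = 0
√((589/(-20770) + 18960/v(-48)) + C(-156)) = √((589/(-20770) + 18960/(-12 - 48)) + 0) = √((589*(-1/20770) + 18960/(-60)) + 0) = √((-19/670 + 18960*(-1/60)) + 0) = √((-19/670 - 316) + 0) = √(-211739/670 + 0) = √(-211739/670) = I*√141865130/670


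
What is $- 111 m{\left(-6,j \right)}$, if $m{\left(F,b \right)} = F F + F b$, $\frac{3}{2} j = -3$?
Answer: $-5328$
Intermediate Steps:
$j = -2$ ($j = \frac{2}{3} \left(-3\right) = -2$)
$m{\left(F,b \right)} = F^{2} + F b$
$- 111 m{\left(-6,j \right)} = - 111 \left(- 6 \left(-6 - 2\right)\right) = - 111 \left(\left(-6\right) \left(-8\right)\right) = \left(-111\right) 48 = -5328$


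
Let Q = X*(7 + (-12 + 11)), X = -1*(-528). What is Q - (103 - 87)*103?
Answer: 1520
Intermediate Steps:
X = 528
Q = 3168 (Q = 528*(7 + (-12 + 11)) = 528*(7 - 1) = 528*6 = 3168)
Q - (103 - 87)*103 = 3168 - (103 - 87)*103 = 3168 - 16*103 = 3168 - 1*1648 = 3168 - 1648 = 1520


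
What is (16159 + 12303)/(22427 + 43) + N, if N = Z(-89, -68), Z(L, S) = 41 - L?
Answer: 1969/15 ≈ 131.27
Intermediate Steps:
N = 130 (N = 41 - 1*(-89) = 41 + 89 = 130)
(16159 + 12303)/(22427 + 43) + N = (16159 + 12303)/(22427 + 43) + 130 = 28462/22470 + 130 = 28462*(1/22470) + 130 = 19/15 + 130 = 1969/15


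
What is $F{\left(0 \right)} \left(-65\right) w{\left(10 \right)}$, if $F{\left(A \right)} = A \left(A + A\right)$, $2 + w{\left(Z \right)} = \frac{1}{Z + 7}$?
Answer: $0$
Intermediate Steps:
$w{\left(Z \right)} = -2 + \frac{1}{7 + Z}$ ($w{\left(Z \right)} = -2 + \frac{1}{Z + 7} = -2 + \frac{1}{7 + Z}$)
$F{\left(A \right)} = 2 A^{2}$ ($F{\left(A \right)} = A 2 A = 2 A^{2}$)
$F{\left(0 \right)} \left(-65\right) w{\left(10 \right)} = 2 \cdot 0^{2} \left(-65\right) \frac{-13 - 20}{7 + 10} = 2 \cdot 0 \left(-65\right) \frac{-13 - 20}{17} = 0 \left(-65\right) \frac{1}{17} \left(-33\right) = 0 \left(- \frac{33}{17}\right) = 0$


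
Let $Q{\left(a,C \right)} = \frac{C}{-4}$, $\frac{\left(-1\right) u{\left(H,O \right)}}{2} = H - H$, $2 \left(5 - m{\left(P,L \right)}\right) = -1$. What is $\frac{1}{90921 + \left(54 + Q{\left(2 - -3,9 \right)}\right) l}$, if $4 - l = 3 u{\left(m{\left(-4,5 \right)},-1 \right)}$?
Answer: $\frac{1}{91128} \approx 1.0974 \cdot 10^{-5}$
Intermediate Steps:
$m{\left(P,L \right)} = \frac{11}{2}$ ($m{\left(P,L \right)} = 5 - - \frac{1}{2} = 5 + \frac{1}{2} = \frac{11}{2}$)
$u{\left(H,O \right)} = 0$ ($u{\left(H,O \right)} = - 2 \left(H - H\right) = \left(-2\right) 0 = 0$)
$l = 4$ ($l = 4 - 3 \cdot 0 = 4 - 0 = 4 + 0 = 4$)
$Q{\left(a,C \right)} = - \frac{C}{4}$ ($Q{\left(a,C \right)} = C \left(- \frac{1}{4}\right) = - \frac{C}{4}$)
$\frac{1}{90921 + \left(54 + Q{\left(2 - -3,9 \right)}\right) l} = \frac{1}{90921 + \left(54 - \frac{9}{4}\right) 4} = \frac{1}{90921 + \frac{207}{4} \cdot 4} = \frac{1}{90921 + 207} = \frac{1}{91128}$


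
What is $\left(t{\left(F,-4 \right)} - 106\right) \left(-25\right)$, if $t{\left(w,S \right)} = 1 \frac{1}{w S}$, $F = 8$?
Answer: $\frac{84825}{32} \approx 2650.8$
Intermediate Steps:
$t{\left(w,S \right)} = \frac{1}{S w}$ ($t{\left(w,S \right)} = 1 \frac{1}{S w} = \frac{1}{S w}$)
$\left(t{\left(F,-4 \right)} - 106\right) \left(-25\right) = \left(\frac{1}{\left(-4\right) 8} - 106\right) \left(-25\right) = \left(\left(- \frac{1}{4}\right) \frac{1}{8} - 106\right) \left(-25\right) = \left(- \frac{1}{32} - 106\right) \left(-25\right) = \left(- \frac{3393}{32}\right) \left(-25\right) = \frac{84825}{32}$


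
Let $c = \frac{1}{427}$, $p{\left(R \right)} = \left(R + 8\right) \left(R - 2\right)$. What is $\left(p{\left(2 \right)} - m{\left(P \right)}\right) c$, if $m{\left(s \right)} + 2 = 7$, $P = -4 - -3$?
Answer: $- \frac{5}{427} \approx -0.01171$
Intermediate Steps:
$P = -1$ ($P = -4 + 3 = -1$)
$m{\left(s \right)} = 5$ ($m{\left(s \right)} = -2 + 7 = 5$)
$p{\left(R \right)} = \left(-2 + R\right) \left(8 + R\right)$ ($p{\left(R \right)} = \left(8 + R\right) \left(-2 + R\right) = \left(-2 + R\right) \left(8 + R\right)$)
$c = \frac{1}{427} \approx 0.0023419$
$\left(p{\left(2 \right)} - m{\left(P \right)}\right) c = \left(\left(-16 + 2^{2} + 6 \cdot 2\right) - 5\right) \frac{1}{427} = \left(\left(-16 + 4 + 12\right) - 5\right) \frac{1}{427} = \left(0 - 5\right) \frac{1}{427} = \left(-5\right) \frac{1}{427} = - \frac{5}{427}$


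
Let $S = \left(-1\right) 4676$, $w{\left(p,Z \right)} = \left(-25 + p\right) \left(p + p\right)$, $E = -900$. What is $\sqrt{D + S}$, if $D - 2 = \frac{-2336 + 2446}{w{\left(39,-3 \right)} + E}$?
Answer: $\frac{71 i \sqrt{534}}{24} \approx 68.362 i$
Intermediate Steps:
$w{\left(p,Z \right)} = 2 p \left(-25 + p\right)$ ($w{\left(p,Z \right)} = \left(-25 + p\right) 2 p = 2 p \left(-25 + p\right)$)
$D = \frac{247}{96}$ ($D = 2 + \frac{-2336 + 2446}{2 \cdot 39 \left(-25 + 39\right) - 900} = 2 + \frac{110}{2 \cdot 39 \cdot 14 - 900} = 2 + \frac{110}{1092 - 900} = 2 + \frac{110}{192} = 2 + 110 \cdot \frac{1}{192} = 2 + \frac{55}{96} = \frac{247}{96} \approx 2.5729$)
$S = -4676$
$\sqrt{D + S} = \sqrt{\frac{247}{96} - 4676} = \sqrt{- \frac{448649}{96}} = \frac{71 i \sqrt{534}}{24}$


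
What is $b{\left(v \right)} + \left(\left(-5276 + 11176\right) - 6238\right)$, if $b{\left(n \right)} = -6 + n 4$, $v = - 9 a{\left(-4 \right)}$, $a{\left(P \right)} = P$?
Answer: $-200$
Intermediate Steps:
$v = 36$ ($v = \left(-9\right) \left(-4\right) = 36$)
$b{\left(n \right)} = -6 + 4 n$
$b{\left(v \right)} + \left(\left(-5276 + 11176\right) - 6238\right) = \left(-6 + 4 \cdot 36\right) + \left(\left(-5276 + 11176\right) - 6238\right) = \left(-6 + 144\right) + \left(5900 - 6238\right) = 138 - 338 = -200$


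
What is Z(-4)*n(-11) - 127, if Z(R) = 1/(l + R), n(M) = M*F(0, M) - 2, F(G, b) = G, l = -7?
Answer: -1395/11 ≈ -126.82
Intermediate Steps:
n(M) = -2 (n(M) = M*0 - 2 = 0 - 2 = -2)
Z(R) = 1/(-7 + R)
Z(-4)*n(-11) - 127 = -2/(-7 - 4) - 127 = -2/(-11) - 127 = -1/11*(-2) - 127 = 2/11 - 127 = -1395/11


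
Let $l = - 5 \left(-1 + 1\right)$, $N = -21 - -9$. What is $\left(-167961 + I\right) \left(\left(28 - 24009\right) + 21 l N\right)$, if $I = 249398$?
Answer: $-1952940697$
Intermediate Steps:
$N = -12$ ($N = -21 + 9 = -12$)
$l = 0$ ($l = \left(-5\right) 0 = 0$)
$\left(-167961 + I\right) \left(\left(28 - 24009\right) + 21 l N\right) = \left(-167961 + 249398\right) \left(\left(28 - 24009\right) + 21 \cdot 0 \left(-12\right)\right) = 81437 \left(\left(28 - 24009\right) + 0 \left(-12\right)\right) = 81437 \left(-23981 + 0\right) = 81437 \left(-23981\right) = -1952940697$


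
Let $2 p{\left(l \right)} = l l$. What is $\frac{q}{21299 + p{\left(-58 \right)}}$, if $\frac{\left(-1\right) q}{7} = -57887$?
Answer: $\frac{57887}{3283} \approx 17.632$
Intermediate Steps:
$p{\left(l \right)} = \frac{l^{2}}{2}$ ($p{\left(l \right)} = \frac{l l}{2} = \frac{l^{2}}{2}$)
$q = 405209$ ($q = \left(-7\right) \left(-57887\right) = 405209$)
$\frac{q}{21299 + p{\left(-58 \right)}} = \frac{405209}{21299 + \frac{\left(-58\right)^{2}}{2}} = \frac{405209}{21299 + \frac{1}{2} \cdot 3364} = \frac{405209}{21299 + 1682} = \frac{405209}{22981} = 405209 \cdot \frac{1}{22981} = \frac{57887}{3283}$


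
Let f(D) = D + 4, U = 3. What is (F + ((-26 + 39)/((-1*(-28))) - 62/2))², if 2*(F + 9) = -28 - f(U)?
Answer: 2550409/784 ≈ 3253.1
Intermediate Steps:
f(D) = 4 + D
F = -53/2 (F = -9 + (-28 - (4 + 3))/2 = -9 + (-28 - 1*7)/2 = -9 + (-28 - 7)/2 = -9 + (½)*(-35) = -9 - 35/2 = -53/2 ≈ -26.500)
(F + ((-26 + 39)/((-1*(-28))) - 62/2))² = (-53/2 + ((-26 + 39)/((-1*(-28))) - 62/2))² = (-53/2 + (13/28 - 62*½))² = (-53/2 + (13*(1/28) - 31))² = (-53/2 + (13/28 - 31))² = (-53/2 - 855/28)² = (-1597/28)² = 2550409/784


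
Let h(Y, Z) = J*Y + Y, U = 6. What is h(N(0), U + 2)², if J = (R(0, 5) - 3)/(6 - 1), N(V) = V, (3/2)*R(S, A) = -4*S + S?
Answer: 0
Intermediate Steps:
R(S, A) = -2*S (R(S, A) = 2*(-4*S + S)/3 = 2*(-3*S)/3 = -2*S)
J = -⅗ (J = (-2*0 - 3)/(6 - 1) = (0 - 3)/5 = -3*⅕ = -⅗ ≈ -0.60000)
h(Y, Z) = 2*Y/5 (h(Y, Z) = -3*Y/5 + Y = 2*Y/5)
h(N(0), U + 2)² = ((⅖)*0)² = 0² = 0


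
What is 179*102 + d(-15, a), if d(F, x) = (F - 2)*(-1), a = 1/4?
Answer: 18275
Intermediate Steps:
a = ¼ (a = 1*(¼) = ¼ ≈ 0.25000)
d(F, x) = 2 - F (d(F, x) = (-2 + F)*(-1) = 2 - F)
179*102 + d(-15, a) = 179*102 + (2 - 1*(-15)) = 18258 + (2 + 15) = 18258 + 17 = 18275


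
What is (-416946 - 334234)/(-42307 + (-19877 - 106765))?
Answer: 751180/168949 ≈ 4.4462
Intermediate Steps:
(-416946 - 334234)/(-42307 + (-19877 - 106765)) = -751180/(-42307 - 126642) = -751180/(-168949) = -751180*(-1/168949) = 751180/168949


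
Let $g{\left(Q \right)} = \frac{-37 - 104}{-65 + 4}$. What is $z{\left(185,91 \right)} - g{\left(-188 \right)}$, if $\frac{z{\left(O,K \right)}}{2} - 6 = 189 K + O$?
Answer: $\frac{2121439}{61} \approx 34778.0$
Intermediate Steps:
$z{\left(O,K \right)} = 12 + 2 O + 378 K$ ($z{\left(O,K \right)} = 12 + 2 \left(189 K + O\right) = 12 + 2 \left(O + 189 K\right) = 12 + \left(2 O + 378 K\right) = 12 + 2 O + 378 K$)
$g{\left(Q \right)} = \frac{141}{61}$ ($g{\left(Q \right)} = - \frac{141}{-61} = \left(-141\right) \left(- \frac{1}{61}\right) = \frac{141}{61}$)
$z{\left(185,91 \right)} - g{\left(-188 \right)} = \left(12 + 2 \cdot 185 + 378 \cdot 91\right) - \frac{141}{61} = \left(12 + 370 + 34398\right) - \frac{141}{61} = 34780 - \frac{141}{61} = \frac{2121439}{61}$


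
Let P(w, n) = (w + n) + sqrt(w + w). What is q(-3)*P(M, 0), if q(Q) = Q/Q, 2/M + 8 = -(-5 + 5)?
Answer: -1/4 + I*sqrt(2)/2 ≈ -0.25 + 0.70711*I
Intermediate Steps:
M = -1/4 (M = 2/(-8 - (-5 + 5)) = 2/(-8 - 1*0) = 2/(-8 + 0) = 2/(-8) = 2*(-1/8) = -1/4 ≈ -0.25000)
P(w, n) = n + w + sqrt(2)*sqrt(w) (P(w, n) = (n + w) + sqrt(2*w) = (n + w) + sqrt(2)*sqrt(w) = n + w + sqrt(2)*sqrt(w))
q(Q) = 1
q(-3)*P(M, 0) = 1*(0 - 1/4 + sqrt(2)*sqrt(-1/4)) = 1*(0 - 1/4 + sqrt(2)*(I/2)) = 1*(0 - 1/4 + I*sqrt(2)/2) = 1*(-1/4 + I*sqrt(2)/2) = -1/4 + I*sqrt(2)/2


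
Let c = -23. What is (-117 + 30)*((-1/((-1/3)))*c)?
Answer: 6003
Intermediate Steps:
(-117 + 30)*((-1/((-1/3)))*c) = (-117 + 30)*(-1/((-1/3))*(-23)) = -87*(-1/((-1*1/3)))*(-23) = -87*(-1/(-1/3))*(-23) = -87*(-1*(-3))*(-23) = -261*(-23) = -87*(-69) = 6003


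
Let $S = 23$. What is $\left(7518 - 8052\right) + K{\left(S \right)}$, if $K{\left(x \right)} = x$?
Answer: $-511$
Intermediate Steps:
$\left(7518 - 8052\right) + K{\left(S \right)} = \left(7518 - 8052\right) + 23 = -534 + 23 = -511$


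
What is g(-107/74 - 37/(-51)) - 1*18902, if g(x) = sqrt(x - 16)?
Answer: -18902 + I*sqrt(238150722)/3774 ≈ -18902.0 + 4.0891*I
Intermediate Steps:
g(x) = sqrt(-16 + x)
g(-107/74 - 37/(-51)) - 1*18902 = sqrt(-16 + (-107/74 - 37/(-51))) - 1*18902 = sqrt(-16 + (-107*1/74 - 37*(-1/51))) - 18902 = sqrt(-16 + (-107/74 + 37/51)) - 18902 = sqrt(-16 - 2719/3774) - 18902 = sqrt(-63103/3774) - 18902 = I*sqrt(238150722)/3774 - 18902 = -18902 + I*sqrt(238150722)/3774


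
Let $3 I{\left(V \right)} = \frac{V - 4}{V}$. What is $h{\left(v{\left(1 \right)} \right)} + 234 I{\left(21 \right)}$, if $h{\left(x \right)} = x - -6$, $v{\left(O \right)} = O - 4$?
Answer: $\frac{463}{7} \approx 66.143$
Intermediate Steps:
$I{\left(V \right)} = \frac{-4 + V}{3 V}$ ($I{\left(V \right)} = \frac{\left(V - 4\right) \frac{1}{V}}{3} = \frac{\left(-4 + V\right) \frac{1}{V}}{3} = \frac{\frac{1}{V} \left(-4 + V\right)}{3} = \frac{-4 + V}{3 V}$)
$v{\left(O \right)} = -4 + O$
$h{\left(x \right)} = 6 + x$ ($h{\left(x \right)} = x + 6 = 6 + x$)
$h{\left(v{\left(1 \right)} \right)} + 234 I{\left(21 \right)} = \left(6 + \left(-4 + 1\right)\right) + 234 \frac{-4 + 21}{3 \cdot 21} = \left(6 - 3\right) + 234 \cdot \frac{1}{3} \cdot \frac{1}{21} \cdot 17 = 3 + 234 \cdot \frac{17}{63} = 3 + \frac{442}{7} = \frac{463}{7}$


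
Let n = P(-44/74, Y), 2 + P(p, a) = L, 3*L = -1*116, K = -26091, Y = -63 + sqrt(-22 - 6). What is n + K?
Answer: -78395/3 ≈ -26132.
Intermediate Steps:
Y = -63 + 2*I*sqrt(7) (Y = -63 + sqrt(-28) = -63 + 2*I*sqrt(7) ≈ -63.0 + 5.2915*I)
L = -116/3 (L = (-1*116)/3 = (1/3)*(-116) = -116/3 ≈ -38.667)
P(p, a) = -122/3 (P(p, a) = -2 - 116/3 = -122/3)
n = -122/3 ≈ -40.667
n + K = -122/3 - 26091 = -78395/3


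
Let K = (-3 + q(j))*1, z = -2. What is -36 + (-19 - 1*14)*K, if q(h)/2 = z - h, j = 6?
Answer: 591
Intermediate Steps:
q(h) = -4 - 2*h (q(h) = 2*(-2 - h) = -4 - 2*h)
K = -19 (K = (-3 + (-4 - 2*6))*1 = (-3 + (-4 - 12))*1 = (-3 - 16)*1 = -19*1 = -19)
-36 + (-19 - 1*14)*K = -36 + (-19 - 1*14)*(-19) = -36 + (-19 - 14)*(-19) = -36 - 33*(-19) = -36 + 627 = 591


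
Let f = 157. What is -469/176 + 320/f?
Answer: -17313/27632 ≈ -0.62656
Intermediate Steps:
-469/176 + 320/f = -469/176 + 320/157 = -17313/27632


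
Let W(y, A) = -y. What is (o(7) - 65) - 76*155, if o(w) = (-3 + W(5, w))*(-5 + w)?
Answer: -11861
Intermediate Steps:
o(w) = 40 - 8*w (o(w) = (-3 - 1*5)*(-5 + w) = (-3 - 5)*(-5 + w) = -8*(-5 + w) = 40 - 8*w)
(o(7) - 65) - 76*155 = ((40 - 8*7) - 65) - 76*155 = ((40 - 56) - 65) - 11780 = (-16 - 65) - 11780 = -81 - 11780 = -11861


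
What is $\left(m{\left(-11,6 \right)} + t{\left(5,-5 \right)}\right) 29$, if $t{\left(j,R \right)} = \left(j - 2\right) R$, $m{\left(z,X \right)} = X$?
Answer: $-261$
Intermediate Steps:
$t{\left(j,R \right)} = R \left(-2 + j\right)$ ($t{\left(j,R \right)} = \left(j - 2\right) R = \left(-2 + j\right) R = R \left(-2 + j\right)$)
$\left(m{\left(-11,6 \right)} + t{\left(5,-5 \right)}\right) 29 = \left(6 - 5 \left(-2 + 5\right)\right) 29 = \left(6 - 15\right) 29 = \left(-9\right) 29 = -261$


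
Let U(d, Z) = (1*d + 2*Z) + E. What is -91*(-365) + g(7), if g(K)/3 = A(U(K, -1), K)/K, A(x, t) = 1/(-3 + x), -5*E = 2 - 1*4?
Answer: 930025/28 ≈ 33215.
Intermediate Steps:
E = ⅖ (E = -(2 - 1*4)/5 = -(2 - 4)/5 = -⅕*(-2) = ⅖ ≈ 0.40000)
U(d, Z) = ⅖ + d + 2*Z (U(d, Z) = (1*d + 2*Z) + ⅖ = (d + 2*Z) + ⅖ = ⅖ + d + 2*Z)
g(K) = 3/(K*(-23/5 + K)) (g(K) = 3*(1/((-3 + (⅖ + K + 2*(-1)))*K)) = 3*(1/((-3 + (⅖ + K - 2))*K)) = 3*(1/((-3 + (-8/5 + K))*K)) = 3*(1/((-23/5 + K)*K)) = 3*(1/(K*(-23/5 + K))) = 3/(K*(-23/5 + K)))
-91*(-365) + g(7) = -91*(-365) + 15/(7*(-23 + 5*7)) = 33215 + 15*(⅐)/(-23 + 35) = 33215 + 15*(⅐)/12 = 33215 + 15*(⅐)*(1/12) = 33215 + 5/28 = 930025/28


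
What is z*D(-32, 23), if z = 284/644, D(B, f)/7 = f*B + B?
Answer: -54528/23 ≈ -2370.8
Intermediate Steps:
D(B, f) = 7*B + 7*B*f (D(B, f) = 7*(f*B + B) = 7*(B*f + B) = 7*(B + B*f) = 7*B + 7*B*f)
z = 71/161 (z = 284*(1/644) = 71/161 ≈ 0.44099)
z*D(-32, 23) = 71*(7*(-32)*(1 + 23))/161 = 71*(7*(-32)*24)/161 = (71/161)*(-5376) = -54528/23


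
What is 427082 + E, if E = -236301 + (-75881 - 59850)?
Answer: 55050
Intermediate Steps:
E = -372032 (E = -236301 - 135731 = -372032)
427082 + E = 427082 - 372032 = 55050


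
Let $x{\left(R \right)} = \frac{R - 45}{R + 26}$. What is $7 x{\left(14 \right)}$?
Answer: $- \frac{217}{40} \approx -5.425$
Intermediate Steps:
$x{\left(R \right)} = \frac{-45 + R}{26 + R}$
$7 x{\left(14 \right)} = 7 \frac{-45 + 14}{26 + 14} = 7 \cdot \frac{1}{40} \left(-31\right) = 7 \left(- \frac{31}{40}\right) = - \frac{217}{40}$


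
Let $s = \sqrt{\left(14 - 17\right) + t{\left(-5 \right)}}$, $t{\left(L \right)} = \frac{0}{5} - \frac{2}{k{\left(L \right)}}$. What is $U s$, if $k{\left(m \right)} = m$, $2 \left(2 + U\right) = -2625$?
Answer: $- \frac{2629 i \sqrt{65}}{10} \approx - 2119.6 i$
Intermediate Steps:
$U = - \frac{2629}{2}$ ($U = -2 + \frac{1}{2} \left(-2625\right) = -2 - \frac{2625}{2} = - \frac{2629}{2} \approx -1314.5$)
$t{\left(L \right)} = - \frac{2}{L}$ ($t{\left(L \right)} = \frac{0}{5} - \frac{2}{L} = 0 \cdot \frac{1}{5} - \frac{2}{L} = 0 - \frac{2}{L} = - \frac{2}{L}$)
$s = \frac{i \sqrt{65}}{5}$ ($s = \sqrt{\left(14 - 17\right) - \frac{2}{-5}} = \sqrt{\left(14 - 17\right) - - \frac{2}{5}} = \sqrt{-3 + \frac{2}{5}} = \sqrt{- \frac{13}{5}} = \frac{i \sqrt{65}}{5} \approx 1.6125 i$)
$U s = - \frac{2629 \frac{i \sqrt{65}}{5}}{2} = - \frac{2629 i \sqrt{65}}{10}$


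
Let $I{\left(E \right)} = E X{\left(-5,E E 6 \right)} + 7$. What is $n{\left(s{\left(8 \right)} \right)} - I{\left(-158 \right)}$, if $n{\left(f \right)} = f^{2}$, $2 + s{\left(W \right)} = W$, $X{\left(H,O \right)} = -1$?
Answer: $-129$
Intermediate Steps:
$s{\left(W \right)} = -2 + W$
$I{\left(E \right)} = 7 - E$ ($I{\left(E \right)} = E \left(-1\right) + 7 = - E + 7 = 7 - E$)
$n{\left(s{\left(8 \right)} \right)} - I{\left(-158 \right)} = \left(-2 + 8\right)^{2} - \left(7 - -158\right) = 6^{2} - \left(7 + 158\right) = 36 - 165 = -129$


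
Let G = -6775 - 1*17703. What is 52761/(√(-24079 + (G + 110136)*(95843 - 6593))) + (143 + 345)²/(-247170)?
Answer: -119072/123585 + 52761*√7644952421/7644952421 ≈ -0.36005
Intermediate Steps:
G = -24478 (G = -6775 - 17703 = -24478)
52761/(√(-24079 + (G + 110136)*(95843 - 6593))) + (143 + 345)²/(-247170) = 52761/(√(-24079 + (-24478 + 110136)*(95843 - 6593))) + (143 + 345)²/(-247170) = 52761/(√(-24079 + 85658*89250)) + 488²*(-1/247170) = 52761/(√(-24079 + 7644976500)) + 238144*(-1/247170) = 52761/(√7644952421) - 119072/123585 = 52761*(√7644952421/7644952421) - 119072/123585 = 52761*√7644952421/7644952421 - 119072/123585 = -119072/123585 + 52761*√7644952421/7644952421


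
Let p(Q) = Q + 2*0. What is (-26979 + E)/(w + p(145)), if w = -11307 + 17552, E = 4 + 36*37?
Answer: -25643/6390 ≈ -4.0130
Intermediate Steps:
p(Q) = Q (p(Q) = Q + 0 = Q)
E = 1336 (E = 4 + 1332 = 1336)
w = 6245
(-26979 + E)/(w + p(145)) = (-26979 + 1336)/(6245 + 145) = -25643/6390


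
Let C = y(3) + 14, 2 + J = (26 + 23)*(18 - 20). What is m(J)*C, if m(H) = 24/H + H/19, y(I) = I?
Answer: -44438/475 ≈ -93.554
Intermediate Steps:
J = -100 (J = -2 + (26 + 23)*(18 - 20) = -2 + 49*(-2) = -2 - 98 = -100)
m(H) = 24/H + H/19 (m(H) = 24/H + H*(1/19) = 24/H + H/19)
C = 17 (C = 3 + 14 = 17)
m(J)*C = (24/(-100) + (1/19)*(-100))*17 = (24*(-1/100) - 100/19)*17 = (-6/25 - 100/19)*17 = -2614/475*17 = -44438/475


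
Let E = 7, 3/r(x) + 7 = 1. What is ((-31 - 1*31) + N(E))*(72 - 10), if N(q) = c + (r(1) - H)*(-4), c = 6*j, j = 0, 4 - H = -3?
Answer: -1984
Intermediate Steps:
H = 7 (H = 4 - 1*(-3) = 4 + 3 = 7)
r(x) = -½ (r(x) = 3/(-7 + 1) = 3/(-6) = 3*(-⅙) = -½)
c = 0 (c = 6*0 = 0)
N(q) = 30 (N(q) = 0 + (-½ - 1*7)*(-4) = 0 + (-½ - 7)*(-4) = 0 - 15/2*(-4) = 0 + 30 = 30)
((-31 - 1*31) + N(E))*(72 - 10) = ((-31 - 1*31) + 30)*(72 - 10) = ((-31 - 31) + 30)*62 = (-62 + 30)*62 = -32*62 = -1984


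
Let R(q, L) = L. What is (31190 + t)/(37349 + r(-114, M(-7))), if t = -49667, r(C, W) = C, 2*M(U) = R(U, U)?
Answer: -18477/37235 ≈ -0.49623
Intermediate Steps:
M(U) = U/2
(31190 + t)/(37349 + r(-114, M(-7))) = (31190 - 49667)/(37349 - 114) = -18477/37235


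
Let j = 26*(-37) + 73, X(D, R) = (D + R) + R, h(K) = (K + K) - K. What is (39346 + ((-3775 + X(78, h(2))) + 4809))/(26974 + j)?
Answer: 40462/26085 ≈ 1.5512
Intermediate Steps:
h(K) = K (h(K) = 2*K - K = K)
X(D, R) = D + 2*R
j = -889 (j = -962 + 73 = -889)
(39346 + ((-3775 + X(78, h(2))) + 4809))/(26974 + j) = (39346 + ((-3775 + (78 + 2*2)) + 4809))/(26974 - 889) = (39346 + ((-3775 + (78 + 4)) + 4809))/26085 = (39346 + ((-3775 + 82) + 4809))*(1/26085) = (39346 + (-3693 + 4809))*(1/26085) = (39346 + 1116)*(1/26085) = 40462*(1/26085) = 40462/26085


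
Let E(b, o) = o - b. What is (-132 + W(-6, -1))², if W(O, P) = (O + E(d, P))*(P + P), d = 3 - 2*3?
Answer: 15376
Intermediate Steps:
d = -3 (d = 3 - 6 = -3)
W(O, P) = 2*P*(3 + O + P) (W(O, P) = (O + (P - 1*(-3)))*(P + P) = (O + (P + 3))*(2*P) = (O + (3 + P))*(2*P) = (3 + O + P)*(2*P) = 2*P*(3 + O + P))
(-132 + W(-6, -1))² = (-132 + 2*(-1)*(3 - 6 - 1))² = (-132 + 2*(-1)*(-4))² = (-132 + 8)² = (-124)² = 15376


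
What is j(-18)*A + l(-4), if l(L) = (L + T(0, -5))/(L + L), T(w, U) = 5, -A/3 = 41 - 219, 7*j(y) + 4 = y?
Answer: -93991/56 ≈ -1678.4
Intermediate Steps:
j(y) = -4/7 + y/7
A = 534 (A = -3*(41 - 219) = -3*(-178) = 534)
l(L) = (5 + L)/(2*L) (l(L) = (L + 5)/(L + L) = (5 + L)/((2*L)) = (5 + L)*(1/(2*L)) = (5 + L)/(2*L))
j(-18)*A + l(-4) = (-4/7 + (1/7)*(-18))*534 + (1/2)*(5 - 4)/(-4) = (-4/7 - 18/7)*534 + (1/2)*(-1/4)*1 = -22/7*534 - 1/8 = -11748/7 - 1/8 = -93991/56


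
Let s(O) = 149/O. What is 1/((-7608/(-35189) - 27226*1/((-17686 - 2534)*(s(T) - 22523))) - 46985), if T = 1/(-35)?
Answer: -9868092793020/463650206838655117 ≈ -2.1283e-5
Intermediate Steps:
T = -1/35 ≈ -0.028571
1/((-7608/(-35189) - 27226*1/((-17686 - 2534)*(s(T) - 22523))) - 46985) = 1/((-7608/(-35189) - 27226*1/((-17686 - 2534)*(149/(-1/35) - 22523))) - 46985) = 1/((-7608*(-1/35189) - 27226*(-1/(20220*(149*(-35) - 22523)))) - 46985) = 1/((7608/35189 - 27226*(-1/(20220*(-5215 - 22523)))) - 46985) = 1/((7608/35189 - 27226/((-27738*(-20220)))) - 46985) = 1/((7608/35189 - 27226/560862360) - 46985) = 1/((7608/35189 - 27226*1/560862360) - 46985) = 1/((7608/35189 - 13613/280431180) - 46985) = 1/(2133041389583/9868092793020 - 46985) = 1/(-463650206838655117/9868092793020) = -9868092793020/463650206838655117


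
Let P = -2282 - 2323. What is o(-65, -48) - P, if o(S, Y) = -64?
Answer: 4541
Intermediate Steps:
P = -4605
o(-65, -48) - P = -64 - 1*(-4605) = -64 + 4605 = 4541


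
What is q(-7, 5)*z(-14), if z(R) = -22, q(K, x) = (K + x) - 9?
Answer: 242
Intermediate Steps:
q(K, x) = -9 + K + x
q(-7, 5)*z(-14) = (-9 - 7 + 5)*(-22) = -11*(-22) = 242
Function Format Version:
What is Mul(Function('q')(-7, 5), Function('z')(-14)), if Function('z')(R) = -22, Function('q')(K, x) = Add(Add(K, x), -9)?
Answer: 242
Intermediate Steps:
Function('q')(K, x) = Add(-9, K, x)
Mul(Function('q')(-7, 5), Function('z')(-14)) = Mul(Add(-9, -7, 5), -22) = Mul(-11, -22) = 242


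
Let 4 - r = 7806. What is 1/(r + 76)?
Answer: -1/7726 ≈ -0.00012943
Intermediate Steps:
r = -7802 (r = 4 - 1*7806 = 4 - 7806 = -7802)
1/(r + 76) = 1/(-7802 + 76) = 1/(-7726) = -1/7726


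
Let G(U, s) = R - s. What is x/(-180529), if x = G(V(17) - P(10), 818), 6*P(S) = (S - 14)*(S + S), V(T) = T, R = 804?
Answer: 14/180529 ≈ 7.7550e-5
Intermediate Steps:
P(S) = S*(-14 + S)/3 (P(S) = ((S - 14)*(S + S))/6 = ((-14 + S)*(2*S))/6 = (2*S*(-14 + S))/6 = S*(-14 + S)/3)
G(U, s) = 804 - s
x = -14 (x = 804 - 1*818 = 804 - 818 = -14)
x/(-180529) = -14/(-180529) = -14*(-1/180529) = 14/180529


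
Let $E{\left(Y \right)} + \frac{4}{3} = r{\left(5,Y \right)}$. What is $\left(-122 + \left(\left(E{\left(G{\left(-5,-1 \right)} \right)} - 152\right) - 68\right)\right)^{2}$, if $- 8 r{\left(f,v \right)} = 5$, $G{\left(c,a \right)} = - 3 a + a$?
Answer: $\frac{68145025}{576} \approx 1.1831 \cdot 10^{5}$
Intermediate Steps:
$G{\left(c,a \right)} = - 2 a$
$r{\left(f,v \right)} = - \frac{5}{8}$ ($r{\left(f,v \right)} = \left(- \frac{1}{8}\right) 5 = - \frac{5}{8}$)
$E{\left(Y \right)} = - \frac{47}{24}$ ($E{\left(Y \right)} = - \frac{4}{3} - \frac{5}{8} = - \frac{47}{24}$)
$\left(-122 + \left(\left(E{\left(G{\left(-5,-1 \right)} \right)} - 152\right) - 68\right)\right)^{2} = \left(-122 - \frac{5327}{24}\right)^{2} = \left(- \frac{8255}{24}\right)^{2} = \frac{68145025}{576}$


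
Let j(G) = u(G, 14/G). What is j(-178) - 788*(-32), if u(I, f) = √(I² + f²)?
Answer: 25216 + √250969013/89 ≈ 25394.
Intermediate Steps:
j(G) = √(G² + 196/G²) (j(G) = √(G² + (14/G)²) = √(G² + 196/G²))
j(-178) - 788*(-32) = √((196 + (-178)⁴)/(-178)²) - 788*(-32) = √((196 + 1003875856)/31684) - 1*(-25216) = √((1/31684)*1003876052) + 25216 = √(250969013/7921) + 25216 = √250969013/89 + 25216 = 25216 + √250969013/89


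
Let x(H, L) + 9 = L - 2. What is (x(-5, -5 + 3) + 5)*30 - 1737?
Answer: -1977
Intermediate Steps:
x(H, L) = -11 + L (x(H, L) = -9 + (L - 2) = -9 + (-2 + L) = -11 + L)
(x(-5, -5 + 3) + 5)*30 - 1737 = ((-11 + (-5 + 3)) + 5)*30 - 1737 = ((-11 - 2) + 5)*30 - 1737 = (-13 + 5)*30 - 1737 = -8*30 - 1737 = -240 - 1737 = -1977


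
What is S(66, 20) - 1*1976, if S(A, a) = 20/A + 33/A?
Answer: -130363/66 ≈ -1975.2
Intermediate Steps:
S(A, a) = 53/A
S(66, 20) - 1*1976 = 53/66 - 1*1976 = 53*(1/66) - 1976 = 53/66 - 1976 = -130363/66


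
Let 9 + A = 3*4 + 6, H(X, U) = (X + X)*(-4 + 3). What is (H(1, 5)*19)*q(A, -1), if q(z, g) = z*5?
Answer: -1710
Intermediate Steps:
H(X, U) = -2*X (H(X, U) = (2*X)*(-1) = -2*X)
A = 9 (A = -9 + (3*4 + 6) = -9 + (12 + 6) = -9 + 18 = 9)
q(z, g) = 5*z
(H(1, 5)*19)*q(A, -1) = (-2*1*19)*(5*9) = -2*19*45 = -38*45 = -1710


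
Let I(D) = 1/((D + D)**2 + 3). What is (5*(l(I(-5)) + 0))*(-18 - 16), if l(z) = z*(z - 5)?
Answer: 87380/10609 ≈ 8.2364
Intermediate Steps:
I(D) = 1/(3 + 4*D**2) (I(D) = 1/((2*D)**2 + 3) = 1/(4*D**2 + 3) = 1/(3 + 4*D**2))
l(z) = z*(-5 + z)
(5*(l(I(-5)) + 0))*(-18 - 16) = (5*((-5 + 1/(3 + 4*(-5)**2))/(3 + 4*(-5)**2) + 0))*(-18 - 16) = (5*((-5 + 1/(3 + 4*25))/(3 + 4*25) + 0))*(-34) = (5*((-5 + 1/(3 + 100))/(3 + 100) + 0))*(-34) = (5*((-5 + 1/103)/103 + 0))*(-34) = (5*((1/103)*(-514/103) + 0))*(-34) = (5*(-514/10609 + 0))*(-34) = (5*(-514/10609))*(-34) = -2570/10609*(-34) = 87380/10609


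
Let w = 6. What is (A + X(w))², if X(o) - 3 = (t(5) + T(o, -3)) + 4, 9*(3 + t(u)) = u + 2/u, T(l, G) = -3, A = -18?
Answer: 6724/25 ≈ 268.96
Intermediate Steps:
t(u) = -3 + u/9 + 2/(9*u) (t(u) = -3 + (u + 2/u)/9 = -3 + (u/9 + 2/(9*u)) = -3 + u/9 + 2/(9*u))
X(o) = 8/5 (X(o) = 3 + (((⅑)*(2 + 5*(-27 + 5))/5 - 3) + 4) = 3 + (((⅑)*(⅕)*(2 + 5*(-22)) - 3) + 4) = 3 + (((⅑)*(⅕)*(2 - 110) - 3) + 4) = 3 + (((⅑)*(⅕)*(-108) - 3) + 4) = 3 + ((-12/5 - 3) + 4) = 3 + (-27/5 + 4) = 3 - 7/5 = 8/5)
(A + X(w))² = (-18 + 8/5)² = (-82/5)² = 6724/25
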